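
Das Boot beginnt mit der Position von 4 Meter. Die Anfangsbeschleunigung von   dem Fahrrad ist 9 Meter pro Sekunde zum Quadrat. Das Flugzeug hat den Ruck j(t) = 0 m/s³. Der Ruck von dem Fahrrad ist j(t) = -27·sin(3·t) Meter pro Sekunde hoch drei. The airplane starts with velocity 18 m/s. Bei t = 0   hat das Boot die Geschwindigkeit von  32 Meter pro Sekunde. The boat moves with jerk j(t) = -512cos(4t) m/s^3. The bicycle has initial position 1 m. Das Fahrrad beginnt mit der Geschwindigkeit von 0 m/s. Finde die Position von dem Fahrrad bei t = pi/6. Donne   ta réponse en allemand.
Um dies zu lösen, müssen wir 3 Integrale unserer Gleichung für den Ruck j(t) = -27·sin(3·t) finden. Mit ∫j(t)dt und Anwendung von a(0) = 9, finden wir a(t) = 9·cos(3·t). Das Integral von der Beschleunigung ist die Geschwindigkeit. Mit v(0) = 0 erhalten wir v(t) = 3·sin(3·t). Mit ∫v(t)dt und Anwendung von x(0) = 1, finden wir x(t) = 2 - cos(3·t). Wir haben die Position x(t) = 2 - cos(3·t). Durch Einsetzen von t = pi/6: x(pi/6) = 2.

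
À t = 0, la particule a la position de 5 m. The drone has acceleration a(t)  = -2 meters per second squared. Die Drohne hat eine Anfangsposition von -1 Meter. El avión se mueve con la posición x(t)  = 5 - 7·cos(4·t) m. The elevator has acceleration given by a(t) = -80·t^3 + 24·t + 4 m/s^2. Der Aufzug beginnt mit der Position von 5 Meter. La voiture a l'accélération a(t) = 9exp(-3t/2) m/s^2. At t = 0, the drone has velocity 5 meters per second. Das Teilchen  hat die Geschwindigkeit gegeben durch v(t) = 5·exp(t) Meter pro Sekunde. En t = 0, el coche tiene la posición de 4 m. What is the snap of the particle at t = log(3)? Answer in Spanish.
Partiendo de la velocidad v(t) = 5·exp(t), tomamos 3 derivadas. Derivando la velocidad, obtenemos la aceleración: a(t) = 5·exp(t). La derivada de la aceleración da la sacudida: j(t) = 5·exp(t). Derivando la sacudida, obtenemos el snap: s(t) = 5·exp(t). Usando s(t) = 5·exp(t) y sustituyendo t = log(3), encontramos s = 15.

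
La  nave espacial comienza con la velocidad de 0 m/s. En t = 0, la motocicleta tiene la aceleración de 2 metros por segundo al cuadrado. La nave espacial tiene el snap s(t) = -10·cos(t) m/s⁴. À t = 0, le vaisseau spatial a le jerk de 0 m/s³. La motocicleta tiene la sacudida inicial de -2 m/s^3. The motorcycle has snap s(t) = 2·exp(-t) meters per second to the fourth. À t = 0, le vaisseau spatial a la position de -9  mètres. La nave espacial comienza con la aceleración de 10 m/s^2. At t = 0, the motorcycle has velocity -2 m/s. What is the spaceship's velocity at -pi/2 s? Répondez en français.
Pour résoudre ceci, nous devons prendre 3 primitives de notre équation du snap s(t) = -10·cos(t). L'intégrale du snap est le jerk. En utilisant j(0) = 0, nous obtenons j(t) = -10·sin(t). En prenant ∫j(t)dt et en appliquant a(0) = 10, nous trouvons a(t) = 10·cos(t). En prenant ∫a(t)dt et en appliquant v(0) = 0, nous trouvons v(t) = 10·sin(t). De l'équation de la vitesse v(t) = 10·sin(t), nous substituons t = -pi/2 pour obtenir v = -10.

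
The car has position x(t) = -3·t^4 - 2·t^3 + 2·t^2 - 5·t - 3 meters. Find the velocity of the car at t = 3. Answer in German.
Um dies zu lösen, müssen wir 1 Ableitung unserer Gleichung für die Position x(t) = -3·t^4 - 2·t^3 + 2·t^2 - 5·t - 3 nehmen. Durch Ableiten von der Position erhalten wir die Geschwindigkeit: v(t) = -12·t^3 - 6·t^2 + 4·t - 5. Mit v(t) = -12·t^3 - 6·t^2 + 4·t - 5 und Einsetzen von t = 3, finden wir v = -371.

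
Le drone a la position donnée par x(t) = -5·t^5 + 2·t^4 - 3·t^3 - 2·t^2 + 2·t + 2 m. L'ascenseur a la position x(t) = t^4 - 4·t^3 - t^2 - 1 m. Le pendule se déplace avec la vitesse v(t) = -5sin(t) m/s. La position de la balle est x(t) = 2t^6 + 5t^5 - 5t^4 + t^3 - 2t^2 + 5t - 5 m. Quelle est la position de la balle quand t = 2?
De l'équation de la position x(t) = 2·t^6 + 5·t^5 - 5·t^4 + t^3 - 2·t^2 + 5·t - 5, nous substituons t = 2 pour obtenir x = 213.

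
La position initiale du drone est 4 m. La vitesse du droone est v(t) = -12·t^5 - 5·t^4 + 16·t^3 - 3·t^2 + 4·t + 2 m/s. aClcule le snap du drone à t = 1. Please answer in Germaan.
Ausgehend von der Geschwindigkeit v(t) = -12·t^5 - 5·t^4 + 16·t^3 - 3·t^2 + 4·t + 2, nehmen wir 3 Ableitungen. Mit d/dt von v(t) finden wir a(t) = -60·t^4 - 20·t^3 + 48·t^2 - 6·t + 4. Durch Ableiten von der Beschleunigung erhalten wir den Ruck: j(t) = -240·t^3 - 60·t^2 + 96·t - 6. Durch Ableiten von dem Ruck erhalten wir den Snap: s(t) = -720·t^2 - 120·t + 96. Aus der Gleichung für den Snap s(t) = -720·t^2 - 120·t + 96, setzen wir t = 1 ein und erhalten s = -744.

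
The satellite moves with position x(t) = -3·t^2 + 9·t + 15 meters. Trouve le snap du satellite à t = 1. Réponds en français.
Pour résoudre ceci, nous devons prendre 4 dérivées de notre équation de la position x(t) = -3·t^2 + 9·t + 15. La dérivée de la position donne la vitesse: v(t) = 9 - 6·t. La dérivée de la vitesse donne l'accélération: a(t) = -6. En prenant d/dt de a(t), nous trouvons j(t) = 0. En dérivant le jerk, nous obtenons le snap: s(t) = 0. De l'équation du snap s(t) = 0, nous substituons t = 1 pour obtenir s = 0.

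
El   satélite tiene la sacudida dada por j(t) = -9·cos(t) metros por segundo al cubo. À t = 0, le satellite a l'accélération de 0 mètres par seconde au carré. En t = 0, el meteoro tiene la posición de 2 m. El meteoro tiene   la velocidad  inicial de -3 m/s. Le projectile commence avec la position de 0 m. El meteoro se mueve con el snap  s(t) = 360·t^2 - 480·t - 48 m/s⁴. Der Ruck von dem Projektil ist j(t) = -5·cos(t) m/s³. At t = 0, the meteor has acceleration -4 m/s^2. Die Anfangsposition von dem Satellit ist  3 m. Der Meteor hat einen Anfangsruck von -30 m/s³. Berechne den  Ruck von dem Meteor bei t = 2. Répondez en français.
Pour résoudre ceci, nous devons prendre 1 intégrale de notre équation du snap s(t) = 360·t^2 - 480·t - 48. En intégrant le snap et en utilisant la condition initiale j(0) = -30, nous obtenons j(t) = 120·t^3 - 240·t^2 - 48·t - 30. En utilisant j(t) = 120·t^3 - 240·t^2 - 48·t - 30 et en substituant t = 2, nous trouvons j = -126.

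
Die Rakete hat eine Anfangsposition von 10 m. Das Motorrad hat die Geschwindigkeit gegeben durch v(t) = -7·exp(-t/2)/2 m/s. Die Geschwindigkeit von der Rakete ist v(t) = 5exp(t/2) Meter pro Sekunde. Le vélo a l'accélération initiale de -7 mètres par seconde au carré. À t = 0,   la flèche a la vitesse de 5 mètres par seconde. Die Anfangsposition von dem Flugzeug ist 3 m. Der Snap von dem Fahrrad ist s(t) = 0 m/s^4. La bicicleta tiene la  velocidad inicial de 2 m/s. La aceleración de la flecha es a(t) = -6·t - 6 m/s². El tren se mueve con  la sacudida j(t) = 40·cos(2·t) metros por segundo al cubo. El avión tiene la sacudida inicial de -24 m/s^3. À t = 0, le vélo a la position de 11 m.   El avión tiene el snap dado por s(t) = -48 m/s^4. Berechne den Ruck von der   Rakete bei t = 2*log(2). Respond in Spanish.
Partiendo de la velocidad v(t) = 5·exp(t/2), tomamos 2 derivadas. La derivada de la velocidad da la aceleración: a(t) = 5·exp(t/2)/2. Tomando d/dt de a(t), encontramos j(t) = 5·exp(t/2)/4. Tenemos la sacudida j(t) = 5·exp(t/2)/4. Sustituyendo t = 2*log(2): j(2*log(2)) = 5/2.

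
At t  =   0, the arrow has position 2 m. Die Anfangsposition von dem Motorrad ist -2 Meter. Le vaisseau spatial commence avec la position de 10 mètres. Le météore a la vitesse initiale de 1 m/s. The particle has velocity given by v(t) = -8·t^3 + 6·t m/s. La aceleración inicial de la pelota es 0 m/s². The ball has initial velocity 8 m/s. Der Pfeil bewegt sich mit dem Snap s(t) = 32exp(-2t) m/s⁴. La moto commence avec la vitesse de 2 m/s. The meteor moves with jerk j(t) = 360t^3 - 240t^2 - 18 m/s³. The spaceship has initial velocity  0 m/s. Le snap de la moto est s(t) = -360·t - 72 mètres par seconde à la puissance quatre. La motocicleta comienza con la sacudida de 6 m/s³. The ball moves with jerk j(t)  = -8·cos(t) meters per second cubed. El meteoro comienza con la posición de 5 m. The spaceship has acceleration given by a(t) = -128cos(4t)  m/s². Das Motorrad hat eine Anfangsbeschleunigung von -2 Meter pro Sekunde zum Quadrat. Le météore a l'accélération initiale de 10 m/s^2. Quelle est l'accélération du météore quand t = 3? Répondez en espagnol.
Debemos encontrar la integral de nuestra ecuación de la sacudida j(t) = 360·t^3 - 240·t^2 - 18 1 vez. Integrando la sacudida y usando la condición inicial a(0) = 10, obtenemos a(t) = 90·t^4 - 80·t^3 - 18·t + 10. Usando a(t) = 90·t^4 - 80·t^3 - 18·t + 10 y sustituyendo t = 3, encontramos a = 5086.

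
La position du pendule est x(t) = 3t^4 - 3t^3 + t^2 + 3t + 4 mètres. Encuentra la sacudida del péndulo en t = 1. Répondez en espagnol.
Debemos derivar nuestra ecuación de la posición x(t) = 3·t^4 - 3·t^3 + t^2 + 3·t + 4 3 veces. Derivando la posición, obtenemos la velocidad: v(t) = 12·t^3 - 9·t^2 + 2·t + 3. Derivando la velocidad, obtenemos la aceleración: a(t) = 36·t^2 - 18·t + 2. La derivada de la aceleración da la sacudida: j(t) = 72·t - 18. Tenemos la sacudida j(t) = 72·t - 18. Sustituyendo t = 1: j(1) = 54.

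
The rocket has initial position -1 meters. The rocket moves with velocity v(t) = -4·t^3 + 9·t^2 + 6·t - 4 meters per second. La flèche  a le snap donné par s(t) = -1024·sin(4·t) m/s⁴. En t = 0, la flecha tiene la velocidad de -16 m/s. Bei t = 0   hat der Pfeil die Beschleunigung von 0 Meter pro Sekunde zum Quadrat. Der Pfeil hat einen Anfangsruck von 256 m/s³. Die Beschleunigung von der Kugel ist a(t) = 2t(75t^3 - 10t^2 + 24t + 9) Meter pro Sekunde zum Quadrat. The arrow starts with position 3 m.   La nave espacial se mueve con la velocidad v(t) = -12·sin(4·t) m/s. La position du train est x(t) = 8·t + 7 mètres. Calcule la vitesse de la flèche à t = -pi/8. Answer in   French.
En partant du snap s(t) = -1024·sin(4·t), nous prenons 3 primitives. En prenant ∫s(t)dt et en appliquant j(0) = 256, nous trouvons j(t) = 256·cos(4·t). En intégrant le jerk et en utilisant la condition initiale a(0) = 0, nous obtenons a(t) = 64·sin(4·t). L'intégrale de l'accélération, avec v(0) = -16, donne la vitesse: v(t) = -16·cos(4·t). En utilisant v(t) = -16·cos(4·t) et en substituant t = -pi/8, nous trouvons v = 0.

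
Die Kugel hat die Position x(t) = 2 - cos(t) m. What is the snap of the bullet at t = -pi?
Starting from position x(t) = 2 - cos(t), we take 4 derivatives. Differentiating position, we get velocity: v(t) = sin(t). Differentiating velocity, we get acceleration: a(t) = cos(t). Taking d/dt of a(t), we find j(t) = -sin(t). Taking d/dt of j(t), we find s(t) = -cos(t). From the given snap equation s(t) = -cos(t), we substitute t = -pi to get s = 1.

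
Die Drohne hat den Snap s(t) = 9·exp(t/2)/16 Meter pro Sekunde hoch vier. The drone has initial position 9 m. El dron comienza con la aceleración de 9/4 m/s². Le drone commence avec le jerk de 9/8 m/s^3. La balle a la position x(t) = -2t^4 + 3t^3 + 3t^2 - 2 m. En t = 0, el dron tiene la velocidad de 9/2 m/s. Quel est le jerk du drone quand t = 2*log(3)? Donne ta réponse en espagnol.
Para resolver esto, necesitamos tomar 1 antiderivada de nuestra ecuación del snap s(t) = 9·exp(t/2)/16. La antiderivada del snap, con j(0) = 9/8, da la sacudida: j(t) = 9·exp(t/2)/8. De la ecuación de la sacudida j(t) = 9·exp(t/2)/8, sustituimos t = 2*log(3) para obtener j = 27/8.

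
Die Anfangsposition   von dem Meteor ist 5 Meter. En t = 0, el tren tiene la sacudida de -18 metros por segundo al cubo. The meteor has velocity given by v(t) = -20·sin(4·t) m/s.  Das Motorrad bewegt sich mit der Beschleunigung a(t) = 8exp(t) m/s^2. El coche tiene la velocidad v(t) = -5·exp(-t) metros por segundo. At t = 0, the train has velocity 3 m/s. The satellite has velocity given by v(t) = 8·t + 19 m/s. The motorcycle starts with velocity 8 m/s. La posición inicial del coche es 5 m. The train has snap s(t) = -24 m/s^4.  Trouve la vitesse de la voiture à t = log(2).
En utilisant v(t) = -5·exp(-t) et en substituant t = log(2), nous trouvons v = -5/2.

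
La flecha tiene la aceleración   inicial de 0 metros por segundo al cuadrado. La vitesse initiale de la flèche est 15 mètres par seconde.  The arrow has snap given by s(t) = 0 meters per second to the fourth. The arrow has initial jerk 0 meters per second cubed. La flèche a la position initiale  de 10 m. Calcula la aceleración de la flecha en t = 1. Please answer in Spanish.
Partiendo del snap s(t) = 0, tomamos 2 antiderivadas. Tomando ∫s(t)dt y aplicando j(0) = 0, encontramos j(t) = 0. Tomando ∫j(t)dt y aplicando a(0) = 0, encontramos a(t) = 0. Usando a(t) = 0 y sustituyendo t = 1, encontramos a = 0.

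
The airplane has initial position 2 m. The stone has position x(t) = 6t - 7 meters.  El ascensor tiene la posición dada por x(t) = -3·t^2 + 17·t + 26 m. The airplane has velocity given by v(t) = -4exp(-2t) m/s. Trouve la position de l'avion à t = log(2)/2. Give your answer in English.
Starting from velocity v(t) = -4·exp(-2·t), we take 1 antiderivative. Integrating velocity and using the initial condition x(0) = 2, we get x(t) = 2·exp(-2·t). From the given position equation x(t) = 2·exp(-2·t), we substitute t = log(2)/2 to get x = 1.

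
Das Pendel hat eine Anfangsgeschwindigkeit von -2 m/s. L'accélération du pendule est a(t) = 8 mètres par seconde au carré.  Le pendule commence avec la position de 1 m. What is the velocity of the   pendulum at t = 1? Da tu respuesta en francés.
Nous devons trouver la primitive de notre équation de l'accélération a(t) = 8 1 fois. En intégrant l'accélération et en utilisant la condition initiale v(0) = -2, nous obtenons v(t) = 8·t - 2. De l'équation de la vitesse v(t) = 8·t - 2, nous substituons t = 1 pour obtenir v = 6.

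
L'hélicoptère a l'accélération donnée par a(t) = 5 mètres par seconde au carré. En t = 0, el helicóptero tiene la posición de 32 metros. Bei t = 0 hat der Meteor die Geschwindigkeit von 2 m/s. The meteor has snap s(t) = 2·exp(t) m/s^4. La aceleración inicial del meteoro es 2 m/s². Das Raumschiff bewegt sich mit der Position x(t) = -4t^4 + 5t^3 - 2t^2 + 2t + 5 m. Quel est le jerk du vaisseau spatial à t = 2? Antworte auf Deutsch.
Um dies zu lösen, müssen wir 3 Ableitungen unserer Gleichung für die Position x(t) = -4·t^4 + 5·t^3 - 2·t^2 + 2·t + 5 nehmen. Durch Ableiten von der Position erhalten wir die Geschwindigkeit: v(t) = -16·t^3 + 15·t^2 - 4·t + 2. Durch Ableiten von der Geschwindigkeit erhalten wir die Beschleunigung: a(t) = -48·t^2 + 30·t - 4. Die Ableitung von der Beschleunigung ergibt den Ruck: j(t) = 30 - 96·t. Aus der Gleichung für den Ruck j(t) = 30 - 96·t, setzen wir t = 2 ein und erhalten j = -162.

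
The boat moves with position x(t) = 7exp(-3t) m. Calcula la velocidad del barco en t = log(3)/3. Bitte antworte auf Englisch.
To solve this, we need to take 1 derivative of our position equation x(t) = 7·exp(-3·t). The derivative of position gives velocity: v(t) = -21·exp(-3·t). We have velocity v(t) = -21·exp(-3·t). Substituting t = log(3)/3: v(log(3)/3) = -7.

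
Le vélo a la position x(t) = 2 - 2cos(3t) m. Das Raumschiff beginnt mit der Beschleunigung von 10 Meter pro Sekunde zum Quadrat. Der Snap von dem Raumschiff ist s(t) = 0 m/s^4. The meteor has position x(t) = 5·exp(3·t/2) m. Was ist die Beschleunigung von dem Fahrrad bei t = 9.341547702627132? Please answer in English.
Starting from position x(t) = 2 - 2·cos(3·t), we take 2 derivatives. Differentiating position, we get velocity: v(t) = 6·sin(3·t). The derivative of velocity gives acceleration: a(t) = 18·cos(3·t). From the given acceleration equation a(t) = 18·cos(3·t), we substitute t = 9.341547702627132 to get a = -17.4417998222993.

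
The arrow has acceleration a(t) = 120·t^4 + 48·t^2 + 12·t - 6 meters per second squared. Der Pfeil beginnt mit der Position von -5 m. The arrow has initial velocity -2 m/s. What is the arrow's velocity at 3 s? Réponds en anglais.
To find the answer, we compute 1 integral of a(t) = 120·t^4 + 48·t^2 + 12·t - 6. Taking ∫a(t)dt and applying v(0) = -2, we find v(t) = 24·t^5 + 16·t^3 + 6·t^2 - 6·t - 2. We have velocity v(t) = 24·t^5 + 16·t^3 + 6·t^2 - 6·t - 2. Substituting t = 3: v(3) = 6298.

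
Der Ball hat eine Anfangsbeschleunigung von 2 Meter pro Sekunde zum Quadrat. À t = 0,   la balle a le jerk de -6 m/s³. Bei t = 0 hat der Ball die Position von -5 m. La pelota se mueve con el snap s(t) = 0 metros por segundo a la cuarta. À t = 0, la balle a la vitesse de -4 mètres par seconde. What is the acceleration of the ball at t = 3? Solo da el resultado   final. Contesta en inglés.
The answer is -16.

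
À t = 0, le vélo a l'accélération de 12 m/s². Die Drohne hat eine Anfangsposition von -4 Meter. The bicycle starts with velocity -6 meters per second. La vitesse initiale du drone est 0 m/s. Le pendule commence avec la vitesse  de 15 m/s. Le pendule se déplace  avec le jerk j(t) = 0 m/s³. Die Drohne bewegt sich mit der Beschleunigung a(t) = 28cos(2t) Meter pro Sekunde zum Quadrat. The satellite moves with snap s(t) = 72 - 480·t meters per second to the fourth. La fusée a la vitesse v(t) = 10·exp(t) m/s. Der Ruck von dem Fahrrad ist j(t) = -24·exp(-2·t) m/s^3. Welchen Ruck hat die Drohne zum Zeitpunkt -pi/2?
Ausgehend von der Beschleunigung a(t) = 28·cos(2·t), nehmen wir 1 Ableitung. Mit d/dt von a(t) finden wir j(t) = -56·sin(2·t). Aus der Gleichung für den Ruck j(t) = -56·sin(2·t), setzen wir t = -pi/2 ein und erhalten j = 0.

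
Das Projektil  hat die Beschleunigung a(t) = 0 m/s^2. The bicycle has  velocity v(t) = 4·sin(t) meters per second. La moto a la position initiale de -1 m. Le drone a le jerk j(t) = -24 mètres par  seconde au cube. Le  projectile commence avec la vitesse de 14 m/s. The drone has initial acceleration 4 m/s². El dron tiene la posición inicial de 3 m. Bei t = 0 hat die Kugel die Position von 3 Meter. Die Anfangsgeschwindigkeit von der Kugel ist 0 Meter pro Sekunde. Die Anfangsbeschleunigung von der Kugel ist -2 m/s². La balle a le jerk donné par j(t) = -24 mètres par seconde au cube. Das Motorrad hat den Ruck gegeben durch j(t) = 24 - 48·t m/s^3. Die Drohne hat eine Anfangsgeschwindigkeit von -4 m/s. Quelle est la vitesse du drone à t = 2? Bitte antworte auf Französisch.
Nous devons intégrer notre équation du jerk j(t) = -24 2 fois. En intégrant le jerk et en utilisant la condition initiale a(0) = 4, nous obtenons a(t) = 4 - 24·t. La primitive de l'accélération, avec v(0) = -4, donne la vitesse: v(t) = -12·t^2 + 4·t - 4. Nous avons la vitesse v(t) = -12·t^2 + 4·t - 4. En substituant t = 2: v(2) = -44.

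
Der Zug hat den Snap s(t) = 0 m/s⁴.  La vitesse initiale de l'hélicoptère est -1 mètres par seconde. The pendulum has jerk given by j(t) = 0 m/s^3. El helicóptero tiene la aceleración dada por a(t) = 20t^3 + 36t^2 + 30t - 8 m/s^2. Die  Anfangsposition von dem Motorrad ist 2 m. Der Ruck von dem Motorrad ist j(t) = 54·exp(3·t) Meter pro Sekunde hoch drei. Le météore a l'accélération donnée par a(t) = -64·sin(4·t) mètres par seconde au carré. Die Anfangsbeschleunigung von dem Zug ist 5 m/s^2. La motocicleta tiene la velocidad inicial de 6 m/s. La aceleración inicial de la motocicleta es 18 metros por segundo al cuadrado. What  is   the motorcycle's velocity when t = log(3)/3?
We need to integrate our jerk equation j(t) = 54·exp(3·t) 2 times. Taking ∫j(t)dt and applying a(0) = 18, we find a(t) = 18·exp(3·t). Taking ∫a(t)dt and applying v(0) = 6, we find v(t) = 6·exp(3·t). We have velocity v(t) = 6·exp(3·t). Substituting t = log(3)/3: v(log(3)/3) = 18.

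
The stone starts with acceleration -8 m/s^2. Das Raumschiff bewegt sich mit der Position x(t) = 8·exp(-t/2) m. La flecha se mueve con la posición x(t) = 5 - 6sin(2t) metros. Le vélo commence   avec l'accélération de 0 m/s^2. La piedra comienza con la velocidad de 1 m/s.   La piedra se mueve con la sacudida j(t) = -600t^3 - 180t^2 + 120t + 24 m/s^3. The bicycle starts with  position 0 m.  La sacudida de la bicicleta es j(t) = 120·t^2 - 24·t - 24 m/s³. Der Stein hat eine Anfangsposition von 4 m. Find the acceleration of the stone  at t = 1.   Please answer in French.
Pour résoudre ceci, nous devons prendre 1 intégrale de notre équation du jerk j(t) = -600·t^3 - 180·t^2 + 120·t + 24. En prenant ∫j(t)dt et en appliquant a(0) = -8, nous trouvons a(t) = -150·t^4 - 60·t^3 + 60·t^2 + 24·t - 8. De l'équation de l'accélération a(t) = -150·t^4 - 60·t^3 + 60·t^2 + 24·t - 8, nous substituons t = 1 pour obtenir a = -134.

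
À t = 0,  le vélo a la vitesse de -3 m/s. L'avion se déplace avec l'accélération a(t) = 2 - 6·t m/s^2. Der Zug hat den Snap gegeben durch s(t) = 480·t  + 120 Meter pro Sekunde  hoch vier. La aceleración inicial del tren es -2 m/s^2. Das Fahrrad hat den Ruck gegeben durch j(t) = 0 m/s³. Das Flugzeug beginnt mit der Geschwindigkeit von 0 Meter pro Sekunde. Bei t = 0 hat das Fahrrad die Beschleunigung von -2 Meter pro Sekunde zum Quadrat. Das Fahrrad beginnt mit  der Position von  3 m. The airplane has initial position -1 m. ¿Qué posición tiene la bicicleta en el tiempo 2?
Necesitamos integrar nuestra ecuación de la sacudida j(t) = 0 3 veces. Integrando la sacudida y usando la condición inicial a(0) = -2, obtenemos a(t) = -2. La antiderivada de la aceleración, con v(0) = -3, da la velocidad: v(t) = -2·t - 3. Integrando la velocidad y usando la condición inicial x(0) = 3, obtenemos x(t) = -t^2 - 3·t + 3. De la ecuación de la posición x(t) = -t^2 - 3·t + 3, sustituimos t = 2 para obtener x = -7.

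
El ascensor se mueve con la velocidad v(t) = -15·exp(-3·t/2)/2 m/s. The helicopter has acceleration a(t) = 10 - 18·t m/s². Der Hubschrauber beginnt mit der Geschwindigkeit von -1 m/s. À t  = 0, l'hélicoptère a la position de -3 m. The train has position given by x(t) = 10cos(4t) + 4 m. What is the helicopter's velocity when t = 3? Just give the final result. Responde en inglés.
At t = 3, v = -52.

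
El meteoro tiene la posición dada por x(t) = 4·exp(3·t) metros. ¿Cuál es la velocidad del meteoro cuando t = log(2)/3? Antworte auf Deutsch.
Ausgehend von der Position x(t) = 4·exp(3·t), nehmen wir 1 Ableitung. Die Ableitung von der Position ergibt die Geschwindigkeit: v(t) = 12·exp(3·t). Mit v(t) = 12·exp(3·t) und Einsetzen von t = log(2)/3, finden wir v = 24.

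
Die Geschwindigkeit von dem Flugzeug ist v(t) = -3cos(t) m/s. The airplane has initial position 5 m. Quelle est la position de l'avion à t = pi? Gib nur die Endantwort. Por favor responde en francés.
La position à t = pi est x = 5.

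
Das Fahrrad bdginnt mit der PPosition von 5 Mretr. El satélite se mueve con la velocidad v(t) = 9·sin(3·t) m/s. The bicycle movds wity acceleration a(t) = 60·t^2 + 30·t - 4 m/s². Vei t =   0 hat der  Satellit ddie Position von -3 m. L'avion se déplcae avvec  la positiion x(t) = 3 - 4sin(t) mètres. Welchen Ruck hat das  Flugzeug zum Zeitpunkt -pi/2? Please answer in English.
Starting from position x(t) = 3 - 4·sin(t), we take 3 derivatives. The derivative of position gives velocity: v(t) = -4·cos(t). Taking d/dt of v(t), we find a(t) = 4·sin(t). Taking d/dt of a(t), we find j(t) = 4·cos(t). From the given jerk equation j(t) = 4·cos(t), we substitute t = -pi/2 to get j = 0.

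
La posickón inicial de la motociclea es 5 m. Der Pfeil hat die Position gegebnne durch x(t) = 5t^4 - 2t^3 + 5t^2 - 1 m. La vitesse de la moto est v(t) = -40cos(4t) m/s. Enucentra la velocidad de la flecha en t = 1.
Debemos derivar nuestra ecuación de la posición x(t) = 5·t^4 - 2·t^3 + 5·t^2 - 1 1 vez. Tomando d/dt de x(t), encontramos v(t) = 20·t^3 - 6·t^2 + 10·t. De la ecuación de la velocidad v(t) = 20·t^3 - 6·t^2 + 10·t, sustituimos t = 1 para obtener v = 24.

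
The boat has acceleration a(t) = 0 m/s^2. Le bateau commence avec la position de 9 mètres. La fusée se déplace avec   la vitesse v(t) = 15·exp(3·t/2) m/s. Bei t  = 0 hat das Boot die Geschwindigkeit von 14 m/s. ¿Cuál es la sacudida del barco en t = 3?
Debemos derivar nuestra ecuación de la aceleración a(t) = 0 1 vez. Derivando la aceleración, obtenemos la sacudida: j(t) = 0. Usando j(t) = 0 y sustituyendo t = 3, encontramos j = 0.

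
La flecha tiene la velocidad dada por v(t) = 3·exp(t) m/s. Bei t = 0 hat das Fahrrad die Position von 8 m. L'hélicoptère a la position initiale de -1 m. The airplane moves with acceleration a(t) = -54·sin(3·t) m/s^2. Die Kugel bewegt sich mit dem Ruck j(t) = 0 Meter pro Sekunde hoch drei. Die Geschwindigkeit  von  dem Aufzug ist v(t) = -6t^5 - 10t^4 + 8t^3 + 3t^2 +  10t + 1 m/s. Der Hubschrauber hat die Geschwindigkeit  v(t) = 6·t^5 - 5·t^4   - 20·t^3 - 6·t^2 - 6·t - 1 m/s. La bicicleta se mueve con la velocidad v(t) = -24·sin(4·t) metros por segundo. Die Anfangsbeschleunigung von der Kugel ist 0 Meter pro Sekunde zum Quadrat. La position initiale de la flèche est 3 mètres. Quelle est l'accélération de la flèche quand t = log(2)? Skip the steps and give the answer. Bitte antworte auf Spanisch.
En t = log(2), a = 6.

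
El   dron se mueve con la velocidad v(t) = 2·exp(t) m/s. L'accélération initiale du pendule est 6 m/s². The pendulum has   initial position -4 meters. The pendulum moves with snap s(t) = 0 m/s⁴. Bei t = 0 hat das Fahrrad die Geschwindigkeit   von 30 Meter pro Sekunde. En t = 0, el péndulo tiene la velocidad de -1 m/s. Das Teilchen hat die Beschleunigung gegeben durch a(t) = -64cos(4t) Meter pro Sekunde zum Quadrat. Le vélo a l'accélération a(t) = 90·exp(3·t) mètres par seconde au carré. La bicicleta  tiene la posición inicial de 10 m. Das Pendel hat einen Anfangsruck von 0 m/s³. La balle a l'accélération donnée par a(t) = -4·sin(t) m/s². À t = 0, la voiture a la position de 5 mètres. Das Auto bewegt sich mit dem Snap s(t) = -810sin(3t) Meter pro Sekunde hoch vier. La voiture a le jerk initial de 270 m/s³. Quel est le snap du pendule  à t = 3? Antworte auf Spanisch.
Tenemos el snap s(t) = 0. Sustituyendo t = 3: s(3) = 0.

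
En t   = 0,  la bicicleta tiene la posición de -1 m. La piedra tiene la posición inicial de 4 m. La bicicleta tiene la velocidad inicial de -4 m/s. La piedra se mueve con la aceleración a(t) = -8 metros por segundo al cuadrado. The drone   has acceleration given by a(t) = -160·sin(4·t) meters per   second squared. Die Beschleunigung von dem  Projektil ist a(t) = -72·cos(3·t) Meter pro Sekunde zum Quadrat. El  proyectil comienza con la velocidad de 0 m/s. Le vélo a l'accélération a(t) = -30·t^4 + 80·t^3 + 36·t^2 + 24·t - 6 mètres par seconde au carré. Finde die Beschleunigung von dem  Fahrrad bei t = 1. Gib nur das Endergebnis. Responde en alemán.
Die Antwort ist 104.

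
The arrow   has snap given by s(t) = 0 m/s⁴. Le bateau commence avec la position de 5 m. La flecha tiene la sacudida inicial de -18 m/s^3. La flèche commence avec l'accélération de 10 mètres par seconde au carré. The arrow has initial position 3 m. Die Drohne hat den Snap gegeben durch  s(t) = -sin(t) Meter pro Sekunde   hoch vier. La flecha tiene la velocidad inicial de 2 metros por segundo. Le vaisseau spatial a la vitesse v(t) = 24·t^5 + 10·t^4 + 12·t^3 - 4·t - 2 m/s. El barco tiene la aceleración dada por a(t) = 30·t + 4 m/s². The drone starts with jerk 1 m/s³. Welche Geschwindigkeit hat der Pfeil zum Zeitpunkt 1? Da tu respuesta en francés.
Nous devons trouver l'intégrale de notre équation du snap s(t) = 0 3 fois. En prenant ∫s(t)dt et en appliquant j(0) = -18, nous trouvons j(t) = -18. En intégrant le jerk et en utilisant la condition initiale a(0) = 10, nous obtenons a(t) = 10 - 18·t. En intégrant l'accélération et en utilisant la condition initiale v(0) = 2, nous obtenons v(t) = -9·t^2 + 10·t + 2. En utilisant v(t) = -9·t^2 + 10·t + 2 et en substituant t = 1, nous trouvons v = 3.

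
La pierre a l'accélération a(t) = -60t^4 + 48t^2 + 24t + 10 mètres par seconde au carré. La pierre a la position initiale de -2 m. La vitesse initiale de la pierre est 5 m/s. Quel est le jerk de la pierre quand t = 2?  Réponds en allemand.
Um dies zu lösen, müssen wir 1 Ableitung unserer Gleichung für die Beschleunigung a(t) = -60·t^4 + 48·t^2 + 24·t + 10 nehmen. Die Ableitung von der Beschleunigung ergibt den Ruck: j(t) = -240·t^3 + 96·t + 24. Mit j(t) = -240·t^3 + 96·t + 24 und Einsetzen von t = 2, finden wir j = -1704.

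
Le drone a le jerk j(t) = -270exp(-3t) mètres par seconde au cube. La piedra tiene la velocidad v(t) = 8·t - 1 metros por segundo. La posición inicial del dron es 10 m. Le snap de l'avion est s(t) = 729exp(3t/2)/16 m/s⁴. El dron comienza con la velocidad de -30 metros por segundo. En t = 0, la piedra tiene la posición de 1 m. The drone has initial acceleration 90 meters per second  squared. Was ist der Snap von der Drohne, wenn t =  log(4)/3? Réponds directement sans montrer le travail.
Die Antwort ist 405/2.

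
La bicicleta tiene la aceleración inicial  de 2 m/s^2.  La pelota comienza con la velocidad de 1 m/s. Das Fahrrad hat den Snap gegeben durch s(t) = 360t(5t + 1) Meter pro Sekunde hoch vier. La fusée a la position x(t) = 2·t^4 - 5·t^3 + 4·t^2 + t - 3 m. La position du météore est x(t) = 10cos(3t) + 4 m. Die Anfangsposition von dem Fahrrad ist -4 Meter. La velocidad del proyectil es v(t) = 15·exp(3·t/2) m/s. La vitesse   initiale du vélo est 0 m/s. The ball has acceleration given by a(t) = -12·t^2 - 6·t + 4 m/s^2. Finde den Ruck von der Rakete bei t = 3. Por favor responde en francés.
En partant de la position x(t) = 2·t^4 - 5·t^3 + 4·t^2 + t - 3, nous prenons 3 dérivées. En dérivant la position, nous obtenons la vitesse: v(t) = 8·t^3 - 15·t^2 + 8·t + 1. En prenant d/dt de v(t), nous trouvons a(t) = 24·t^2 - 30·t + 8. La dérivée de l'accélération donne le jerk: j(t) = 48·t - 30. Nous avons le jerk j(t) = 48·t - 30. En substituant t = 3: j(3) = 114.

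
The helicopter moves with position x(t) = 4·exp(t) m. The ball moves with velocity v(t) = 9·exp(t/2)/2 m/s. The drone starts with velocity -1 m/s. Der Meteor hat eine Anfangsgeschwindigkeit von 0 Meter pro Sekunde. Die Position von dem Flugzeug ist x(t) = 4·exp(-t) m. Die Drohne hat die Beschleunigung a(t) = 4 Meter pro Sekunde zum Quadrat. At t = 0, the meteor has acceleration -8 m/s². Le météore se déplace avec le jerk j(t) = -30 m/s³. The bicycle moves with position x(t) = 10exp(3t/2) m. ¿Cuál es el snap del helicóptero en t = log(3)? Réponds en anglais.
We must differentiate our position equation x(t) = 4·exp(t) 4 times. Taking d/dt of x(t), we find v(t) = 4·exp(t). Taking d/dt of v(t), we find a(t) = 4·exp(t). Taking d/dt of a(t), we find j(t) = 4·exp(t). Taking d/dt of j(t), we find s(t) = 4·exp(t). We have snap s(t) = 4·exp(t). Substituting t = log(3): s(log(3)) = 12.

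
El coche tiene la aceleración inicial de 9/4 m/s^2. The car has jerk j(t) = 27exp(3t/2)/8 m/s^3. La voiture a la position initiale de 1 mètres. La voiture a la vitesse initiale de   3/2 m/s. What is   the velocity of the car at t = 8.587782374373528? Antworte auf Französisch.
Nous devons intégrer notre équation du jerk j(t) = 27·exp(3·t/2)/8 2 fois. La primitive du jerk est l'accélération. En utilisant a(0) = 9/4, nous obtenons a(t) = 9·exp(3·t/2)/4. L'intégrale de l'accélération est la vitesse. En utilisant v(0) = 3/2, nous obtenons v(t) = 3·exp(3·t/2)/2. En utilisant v(t) = 3·exp(3·t/2)/2 et en substituant t = 8.587782374373528, nous trouvons v = 589564.064863817.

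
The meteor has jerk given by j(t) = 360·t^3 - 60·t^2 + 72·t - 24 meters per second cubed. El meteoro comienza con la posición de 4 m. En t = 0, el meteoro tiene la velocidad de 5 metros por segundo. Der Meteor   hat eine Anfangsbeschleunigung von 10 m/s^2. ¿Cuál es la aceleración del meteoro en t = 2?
Partiendo de la sacudida j(t) = 360·t^3 - 60·t^2 + 72·t - 24, tomamos 1 integral. La integral de la sacudida es la aceleración. Usando a(0) = 10, obtenemos a(t) = 90·t^4 - 20·t^3 + 36·t^2 - 24·t + 10. Tenemos la aceleración a(t) = 90·t^4 - 20·t^3 + 36·t^2 - 24·t + 10. Sustituyendo t = 2: a(2) = 1386.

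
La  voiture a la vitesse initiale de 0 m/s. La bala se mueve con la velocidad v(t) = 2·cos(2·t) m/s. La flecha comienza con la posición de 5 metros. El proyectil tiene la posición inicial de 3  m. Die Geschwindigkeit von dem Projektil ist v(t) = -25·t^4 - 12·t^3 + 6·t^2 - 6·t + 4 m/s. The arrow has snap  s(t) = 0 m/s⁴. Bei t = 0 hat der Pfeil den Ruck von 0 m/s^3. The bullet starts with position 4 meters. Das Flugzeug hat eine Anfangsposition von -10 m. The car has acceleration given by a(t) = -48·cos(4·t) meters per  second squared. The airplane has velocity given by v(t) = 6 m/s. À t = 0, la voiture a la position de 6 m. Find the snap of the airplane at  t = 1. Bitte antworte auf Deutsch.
Um dies zu lösen, müssen wir 3 Ableitungen unserer Gleichung für die Geschwindigkeit v(t) = 6 nehmen. Durch Ableiten von der Geschwindigkeit erhalten wir die Beschleunigung: a(t) = 0. Mit d/dt von a(t) finden wir j(t) = 0. Die Ableitung von dem Ruck ergibt den Snap: s(t) = 0. Wir haben den Snap s(t) = 0. Durch Einsetzen von t = 1: s(1) = 0.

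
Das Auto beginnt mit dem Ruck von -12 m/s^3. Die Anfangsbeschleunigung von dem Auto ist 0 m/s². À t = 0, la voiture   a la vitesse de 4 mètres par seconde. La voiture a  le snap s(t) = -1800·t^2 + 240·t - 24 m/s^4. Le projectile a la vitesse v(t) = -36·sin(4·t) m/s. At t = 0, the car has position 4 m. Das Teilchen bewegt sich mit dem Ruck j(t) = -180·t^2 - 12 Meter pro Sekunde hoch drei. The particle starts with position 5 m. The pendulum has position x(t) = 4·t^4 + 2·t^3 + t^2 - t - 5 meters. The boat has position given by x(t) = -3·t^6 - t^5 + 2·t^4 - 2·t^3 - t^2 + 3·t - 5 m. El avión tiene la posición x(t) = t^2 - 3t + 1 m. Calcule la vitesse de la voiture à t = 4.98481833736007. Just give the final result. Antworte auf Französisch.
À t = 4.98481833736007, v = -86801.4491194870.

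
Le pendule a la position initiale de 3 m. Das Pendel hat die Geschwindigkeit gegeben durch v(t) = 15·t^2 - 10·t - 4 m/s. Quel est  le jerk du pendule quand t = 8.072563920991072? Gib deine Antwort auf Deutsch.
Um dies zu lösen, müssen wir 2 Ableitungen unserer Gleichung für die Geschwindigkeit v(t) = 15·t^2 - 10·t - 4 nehmen. Durch Ableiten von der Geschwindigkeit erhalten wir die Beschleunigung: a(t) = 30·t - 10. Durch Ableiten von der Beschleunigung erhalten wir den Ruck: j(t) = 30. Aus der Gleichung für den Ruck j(t) = 30, setzen wir t = 8.072563920991072 ein und erhalten j = 30.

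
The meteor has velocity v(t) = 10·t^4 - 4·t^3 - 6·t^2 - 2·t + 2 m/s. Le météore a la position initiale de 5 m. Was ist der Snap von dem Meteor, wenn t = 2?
Ausgehend von der Geschwindigkeit v(t) = 10·t^4 - 4·t^3 - 6·t^2 - 2·t + 2, nehmen wir 3 Ableitungen. Mit d/dt von v(t) finden wir a(t) = 40·t^3 - 12·t^2 - 12·t - 2. Mit d/dt von a(t) finden wir j(t) = 120·t^2 - 24·t - 12. Durch Ableiten von dem Ruck erhalten wir den Snap: s(t) = 240·t - 24. Wir haben den Snap s(t) = 240·t - 24. Durch Einsetzen von t = 2: s(2) = 456.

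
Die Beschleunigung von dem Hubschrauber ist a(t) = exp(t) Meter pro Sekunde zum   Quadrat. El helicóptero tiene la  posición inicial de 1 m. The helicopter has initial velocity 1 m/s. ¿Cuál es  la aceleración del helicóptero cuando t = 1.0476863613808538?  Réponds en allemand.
Wir haben die Beschleunigung a(t) = exp(t). Durch Einsetzen von t = 1.0476863613808538: a(1.0476863613808538) = 2.85104718857538.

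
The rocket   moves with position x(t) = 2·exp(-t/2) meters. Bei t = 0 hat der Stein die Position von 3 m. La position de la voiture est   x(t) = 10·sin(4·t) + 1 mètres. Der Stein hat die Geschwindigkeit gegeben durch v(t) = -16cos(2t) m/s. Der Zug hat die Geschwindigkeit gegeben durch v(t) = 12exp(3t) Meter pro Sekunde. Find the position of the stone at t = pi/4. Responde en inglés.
To find the answer, we compute 1 antiderivative of v(t) = -16·cos(2·t). Taking ∫v(t)dt and applying x(0) = 3, we find x(t) = 3 - 8·sin(2·t). From the given position equation x(t) = 3 - 8·sin(2·t), we substitute t = pi/4 to get x = -5.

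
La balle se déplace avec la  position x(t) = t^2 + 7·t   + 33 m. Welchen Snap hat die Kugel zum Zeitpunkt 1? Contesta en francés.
Pour résoudre ceci, nous devons prendre 4 dérivées de notre équation de la position x(t) = t^2 + 7·t + 33. En prenant d/dt de x(t), nous trouvons v(t) = 2·t + 7. La dérivée de la vitesse donne l'accélération: a(t) = 2. En prenant d/dt de a(t), nous trouvons j(t) = 0. En dérivant le jerk, nous obtenons le snap: s(t) = 0. En utilisant s(t) = 0 et en substituant t = 1, nous trouvons s = 0.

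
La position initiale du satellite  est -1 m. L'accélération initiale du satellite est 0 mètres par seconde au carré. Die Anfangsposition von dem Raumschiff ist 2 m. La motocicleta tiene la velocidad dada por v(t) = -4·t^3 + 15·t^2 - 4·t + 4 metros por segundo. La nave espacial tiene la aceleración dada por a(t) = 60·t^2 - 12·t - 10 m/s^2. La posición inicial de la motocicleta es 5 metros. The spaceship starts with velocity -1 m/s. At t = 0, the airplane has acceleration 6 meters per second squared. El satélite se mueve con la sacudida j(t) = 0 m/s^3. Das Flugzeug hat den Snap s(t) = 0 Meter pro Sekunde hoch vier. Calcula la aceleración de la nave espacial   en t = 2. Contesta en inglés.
From the given acceleration equation a(t) = 60·t^2 - 12·t - 10, we substitute t = 2 to get a = 206.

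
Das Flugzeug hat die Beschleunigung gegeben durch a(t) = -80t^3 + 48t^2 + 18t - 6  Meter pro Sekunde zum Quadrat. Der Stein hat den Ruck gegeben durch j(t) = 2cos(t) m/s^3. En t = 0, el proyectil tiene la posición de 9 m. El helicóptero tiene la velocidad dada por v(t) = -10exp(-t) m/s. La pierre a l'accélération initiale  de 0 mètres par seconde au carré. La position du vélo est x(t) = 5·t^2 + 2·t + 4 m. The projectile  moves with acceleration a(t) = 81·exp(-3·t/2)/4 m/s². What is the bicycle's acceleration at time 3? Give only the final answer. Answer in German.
Bei t = 3, a = 10.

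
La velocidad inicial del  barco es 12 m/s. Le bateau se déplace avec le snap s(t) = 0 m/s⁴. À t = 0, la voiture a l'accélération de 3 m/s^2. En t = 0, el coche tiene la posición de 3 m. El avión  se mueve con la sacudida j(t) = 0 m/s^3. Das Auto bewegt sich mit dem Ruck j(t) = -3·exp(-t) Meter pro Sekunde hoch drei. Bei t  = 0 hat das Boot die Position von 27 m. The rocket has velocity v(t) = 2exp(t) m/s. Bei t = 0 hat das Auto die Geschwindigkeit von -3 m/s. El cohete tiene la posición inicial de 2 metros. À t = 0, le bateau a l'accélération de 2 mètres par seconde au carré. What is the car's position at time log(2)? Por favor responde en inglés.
Starting from jerk j(t) = -3·exp(-t), we take 3 integrals. Integrating jerk and using the initial condition a(0) = 3, we get a(t) = 3·exp(-t). Finding the antiderivative of a(t) and using v(0) = -3: v(t) = -3·exp(-t). Finding the antiderivative of v(t) and using x(0) = 3: x(t) = 3·exp(-t). From the given position equation x(t) = 3·exp(-t), we substitute t = log(2) to get x = 3/2.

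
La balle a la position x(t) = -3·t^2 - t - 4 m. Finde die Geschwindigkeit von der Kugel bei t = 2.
Ausgehend von der Position x(t) = -3·t^2 - t - 4, nehmen wir 1 Ableitung. Mit d/dt von x(t) finden wir v(t) = -6·t - 1. Mit v(t) = -6·t - 1 und Einsetzen von t = 2, finden wir v = -13.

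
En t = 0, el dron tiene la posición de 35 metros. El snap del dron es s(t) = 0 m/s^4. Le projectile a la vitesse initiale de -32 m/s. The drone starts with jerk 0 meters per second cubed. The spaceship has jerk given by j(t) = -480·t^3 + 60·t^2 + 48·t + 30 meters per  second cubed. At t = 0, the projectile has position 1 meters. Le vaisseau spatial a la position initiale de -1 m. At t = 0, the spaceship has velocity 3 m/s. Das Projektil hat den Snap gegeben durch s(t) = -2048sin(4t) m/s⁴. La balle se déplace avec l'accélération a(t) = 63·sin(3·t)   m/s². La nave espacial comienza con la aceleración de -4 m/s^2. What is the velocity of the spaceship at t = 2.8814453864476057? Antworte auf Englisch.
We must find the integral of our jerk equation j(t) = -480·t^3 + 60·t^2 + 48·t + 30 2 times. The integral of jerk is acceleration. Using a(0) = -4, we get a(t) = -120·t^4 + 20·t^3 + 24·t^2 + 30·t - 4. Finding the antiderivative of a(t) and using v(0) = 3: v(t) = -24·t^5 + 5·t^4 + 8·t^3 + 15·t^2 - 4·t + 3. We have velocity v(t) = -24·t^5 + 5·t^4 + 8·t^3 + 15·t^2 - 4·t + 3. Substituting t = 2.8814453864476057: v(2.8814453864476057) = -4115.11575892784.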